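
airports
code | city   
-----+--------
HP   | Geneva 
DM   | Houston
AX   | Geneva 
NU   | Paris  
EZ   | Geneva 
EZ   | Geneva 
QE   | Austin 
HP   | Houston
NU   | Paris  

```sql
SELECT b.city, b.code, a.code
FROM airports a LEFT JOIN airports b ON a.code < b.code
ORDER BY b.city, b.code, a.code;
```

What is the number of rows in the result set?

34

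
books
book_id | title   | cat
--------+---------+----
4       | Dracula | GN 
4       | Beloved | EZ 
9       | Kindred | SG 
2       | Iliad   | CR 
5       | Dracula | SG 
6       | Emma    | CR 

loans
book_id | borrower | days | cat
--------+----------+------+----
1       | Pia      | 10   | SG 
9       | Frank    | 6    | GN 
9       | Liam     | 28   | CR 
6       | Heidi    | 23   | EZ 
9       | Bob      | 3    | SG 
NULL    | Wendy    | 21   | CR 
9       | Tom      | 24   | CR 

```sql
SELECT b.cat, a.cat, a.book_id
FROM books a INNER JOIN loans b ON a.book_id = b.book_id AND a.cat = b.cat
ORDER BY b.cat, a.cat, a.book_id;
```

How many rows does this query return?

INNER JOIN keeps only pairs where the ON condition holds.
Matching on a.book_id = b.book_id AND a.cat = b.cat. A NULL in a compared column never satisfies the condition.
- a row (book_id=4, cat=GN): no match → dropped.
- a row (book_id=4, cat=EZ): no match → dropped.
- a row (book_id=9, cat=SG): matches 1 b row(s) → 1 output row(s).
- a row (book_id=2, cat=CR): no match → dropped.
- a row (book_id=5, cat=SG): no match → dropped.
- a row (book_id=6, cat=CR): no match → dropped.
Total: 1 rows.

1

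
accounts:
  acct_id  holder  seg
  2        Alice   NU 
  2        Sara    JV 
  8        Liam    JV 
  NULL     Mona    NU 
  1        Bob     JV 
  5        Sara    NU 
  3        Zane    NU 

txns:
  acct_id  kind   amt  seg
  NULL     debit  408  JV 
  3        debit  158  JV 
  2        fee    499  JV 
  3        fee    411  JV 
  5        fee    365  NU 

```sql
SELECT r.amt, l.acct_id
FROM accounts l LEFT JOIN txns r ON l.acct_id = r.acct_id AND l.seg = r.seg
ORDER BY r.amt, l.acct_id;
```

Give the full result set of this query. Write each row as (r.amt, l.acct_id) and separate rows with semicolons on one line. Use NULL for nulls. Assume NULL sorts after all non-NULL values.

(365, 5); (499, 2); (NULL, 1); (NULL, 2); (NULL, 3); (NULL, 8); (NULL, NULL)

LEFT JOIN keeps every row from `accounts`; unmatched rows get NULL for `txns`'s columns.
Matching on l.acct_id = r.acct_id AND l.seg = r.seg. A NULL in a compared column never satisfies the condition.
Matched pairs: 2; unmatched l rows kept: 5.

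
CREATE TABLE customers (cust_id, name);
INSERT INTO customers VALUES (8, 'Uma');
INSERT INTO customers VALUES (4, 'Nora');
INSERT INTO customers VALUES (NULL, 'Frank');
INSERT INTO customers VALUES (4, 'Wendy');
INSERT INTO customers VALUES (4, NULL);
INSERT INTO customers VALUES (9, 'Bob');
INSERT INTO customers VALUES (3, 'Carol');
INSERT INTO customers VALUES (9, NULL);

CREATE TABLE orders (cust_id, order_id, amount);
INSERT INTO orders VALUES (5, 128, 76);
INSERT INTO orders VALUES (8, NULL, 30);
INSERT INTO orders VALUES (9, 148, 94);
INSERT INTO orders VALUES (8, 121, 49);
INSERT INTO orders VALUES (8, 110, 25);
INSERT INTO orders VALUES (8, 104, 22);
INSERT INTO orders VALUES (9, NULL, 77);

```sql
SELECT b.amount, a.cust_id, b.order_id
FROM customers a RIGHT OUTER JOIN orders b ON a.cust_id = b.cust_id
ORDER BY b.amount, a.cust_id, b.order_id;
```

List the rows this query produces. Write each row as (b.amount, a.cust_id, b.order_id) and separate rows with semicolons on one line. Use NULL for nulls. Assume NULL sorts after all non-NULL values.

(22, 8, 104); (25, 8, 110); (30, 8, NULL); (49, 8, 121); (76, NULL, 128); (77, 9, NULL); (77, 9, NULL); (94, 9, 148); (94, 9, 148)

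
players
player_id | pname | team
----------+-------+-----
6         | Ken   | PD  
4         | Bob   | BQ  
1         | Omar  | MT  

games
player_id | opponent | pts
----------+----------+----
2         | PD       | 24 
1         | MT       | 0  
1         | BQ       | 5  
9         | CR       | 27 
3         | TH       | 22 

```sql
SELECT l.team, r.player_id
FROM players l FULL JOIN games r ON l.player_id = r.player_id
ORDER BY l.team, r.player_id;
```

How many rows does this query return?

FULL OUTER JOIN keeps every row from both sides; unmatched rows get NULL for the other side's columns.
Matching on l.player_id = r.player_id.
- l[0] player_id=6 → no match; kept with NULLs on the r side.
- l[1] player_id=4 → no match; kept with NULLs on the r side.
- l[2] player_id=1 → 2 match(es) in r → 2 row(s).
- 3 r row(s) had no l match → kept, l columns NULL.
Total: 2 matched + 5 padded = 7 rows.

7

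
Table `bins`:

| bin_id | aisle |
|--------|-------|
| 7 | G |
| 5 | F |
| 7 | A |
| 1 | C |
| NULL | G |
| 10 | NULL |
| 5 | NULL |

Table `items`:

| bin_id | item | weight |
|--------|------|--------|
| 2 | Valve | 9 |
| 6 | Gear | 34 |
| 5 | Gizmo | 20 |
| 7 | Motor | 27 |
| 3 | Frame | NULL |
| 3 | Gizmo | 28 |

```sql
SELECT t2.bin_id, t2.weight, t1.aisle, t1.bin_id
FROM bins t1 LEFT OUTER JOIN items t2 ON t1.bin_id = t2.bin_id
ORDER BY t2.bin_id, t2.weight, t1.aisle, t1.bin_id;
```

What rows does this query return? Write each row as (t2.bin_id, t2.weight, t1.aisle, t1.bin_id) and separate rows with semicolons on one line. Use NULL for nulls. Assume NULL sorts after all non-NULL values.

(5, 20, F, 5); (5, 20, NULL, 5); (7, 27, A, 7); (7, 27, G, 7); (NULL, NULL, C, 1); (NULL, NULL, G, NULL); (NULL, NULL, NULL, 10)

LEFT JOIN keeps every row from `bins`; unmatched rows get NULL for `items`'s columns.
Matching on t1.bin_id = t2.bin_id. A NULL in a compared column never satisfies the condition.
- t1[0] bin_id=7 → 1 match(es) in t2 → 1 row(s).
- t1[1] bin_id=5 → 1 match(es) in t2 → 1 row(s).
- t1[2] bin_id=7 → 1 match(es) in t2 → 1 row(s).
- t1[3] bin_id=1 → no match; kept with NULLs on the t2 side.
- t1[4] bin_id=NULL → no match; kept with NULLs on the t2 side.
- t1[5] bin_id=10 → no match; kept with NULLs on the t2 side.
- t1[6] bin_id=5 → 1 match(es) in t2 → 1 row(s).
After projecting and ordering:
t2.bin_id | t2.weight | t1.aisle | t1.bin_id
5 | 20 | F | 5
5 | 20 | NULL | 5
7 | 27 | A | 7
7 | 27 | G | 7
NULL | NULL | C | 1
NULL | NULL | G | NULL
NULL | NULL | NULL | 10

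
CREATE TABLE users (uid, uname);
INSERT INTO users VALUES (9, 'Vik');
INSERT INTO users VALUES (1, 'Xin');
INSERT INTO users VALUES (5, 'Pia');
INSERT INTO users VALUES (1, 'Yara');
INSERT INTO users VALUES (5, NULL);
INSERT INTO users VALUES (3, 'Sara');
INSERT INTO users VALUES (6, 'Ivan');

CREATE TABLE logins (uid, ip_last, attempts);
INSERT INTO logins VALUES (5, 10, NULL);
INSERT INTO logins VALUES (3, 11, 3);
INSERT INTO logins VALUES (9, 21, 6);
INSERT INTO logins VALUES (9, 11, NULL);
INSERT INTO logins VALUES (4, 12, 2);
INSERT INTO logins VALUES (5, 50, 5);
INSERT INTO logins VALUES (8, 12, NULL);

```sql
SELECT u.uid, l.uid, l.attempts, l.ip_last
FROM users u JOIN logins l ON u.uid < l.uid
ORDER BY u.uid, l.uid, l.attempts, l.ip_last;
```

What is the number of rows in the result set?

29

INNER JOIN keeps only pairs where the ON condition holds.
Matching on u.uid < l.uid.
- u row (uid=9): no match → dropped.
- u row (uid=1): matches 7 l row(s) → 7 output row(s).
- u row (uid=5): matches 3 l row(s) → 3 output row(s).
- u row (uid=1): matches 7 l row(s) → 7 output row(s).
- u row (uid=5): matches 3 l row(s) → 3 output row(s).
- u row (uid=3): matches 6 l row(s) → 6 output row(s).
- u row (uid=6): matches 3 l row(s) → 3 output row(s).
Total: 29 rows.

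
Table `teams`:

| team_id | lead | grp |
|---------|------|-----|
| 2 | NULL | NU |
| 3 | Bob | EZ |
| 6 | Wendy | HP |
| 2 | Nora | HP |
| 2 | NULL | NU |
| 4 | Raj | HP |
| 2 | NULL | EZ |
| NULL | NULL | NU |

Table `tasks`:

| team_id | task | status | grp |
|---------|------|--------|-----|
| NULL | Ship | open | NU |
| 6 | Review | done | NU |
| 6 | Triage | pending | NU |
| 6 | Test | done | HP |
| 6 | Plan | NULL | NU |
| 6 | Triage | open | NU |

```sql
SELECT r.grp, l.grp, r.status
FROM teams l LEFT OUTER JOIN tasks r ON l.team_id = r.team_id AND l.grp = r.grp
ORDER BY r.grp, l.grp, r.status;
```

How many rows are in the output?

8

LEFT JOIN keeps every row from `teams`; unmatched rows get NULL for `tasks`'s columns.
Matching on l.team_id = r.team_id AND l.grp = r.grp. A NULL in a compared column never satisfies the condition.
Matched pairs: 1; unmatched l rows kept: 7.
Total: 1 matched + 7 padded = 8 rows.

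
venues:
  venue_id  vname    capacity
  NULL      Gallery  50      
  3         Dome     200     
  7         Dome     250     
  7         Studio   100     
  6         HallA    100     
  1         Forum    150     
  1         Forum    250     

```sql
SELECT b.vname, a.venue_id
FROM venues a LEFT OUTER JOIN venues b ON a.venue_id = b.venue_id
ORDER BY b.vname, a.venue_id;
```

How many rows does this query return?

LEFT JOIN keeps every row from `venues a`; unmatched rows get NULL for `venues b`'s columns.
Matching on a.venue_id = b.venue_id. A NULL in a compared column never satisfies the condition.
- a row (venue_id=NULL): no match → kept, b columns NULL.
- a row (venue_id=3): matches 1 b row(s) → 1 output row(s).
- a row (venue_id=7): matches 2 b row(s) → 2 output row(s).
- a row (venue_id=7): matches 2 b row(s) → 2 output row(s).
- a row (venue_id=6): matches 1 b row(s) → 1 output row(s).
- a row (venue_id=1): matches 2 b row(s) → 2 output row(s).
- a row (venue_id=1): matches 2 b row(s) → 2 output row(s).
Total: 10 matched + 1 padded = 11 rows.

11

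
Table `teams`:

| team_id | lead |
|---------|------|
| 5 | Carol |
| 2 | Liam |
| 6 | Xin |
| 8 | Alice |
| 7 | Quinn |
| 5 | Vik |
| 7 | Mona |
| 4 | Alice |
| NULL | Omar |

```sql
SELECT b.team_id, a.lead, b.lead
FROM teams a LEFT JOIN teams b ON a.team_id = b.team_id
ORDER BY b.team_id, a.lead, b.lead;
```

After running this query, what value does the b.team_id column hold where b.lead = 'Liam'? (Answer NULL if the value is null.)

LEFT JOIN keeps every row from `teams a`; unmatched rows get NULL for `teams b`'s columns.
Matching on a.team_id = b.team_id. A NULL in a compared column never satisfies the condition.
- a row (team_id=5): matches 2 b row(s) → 2 output row(s).
- a row (team_id=2): matches 1 b row(s) → 1 output row(s).
- a row (team_id=6): matches 1 b row(s) → 1 output row(s).
- a row (team_id=8): matches 1 b row(s) → 1 output row(s).
- a row (team_id=7): matches 2 b row(s) → 2 output row(s).
- a row (team_id=5): matches 2 b row(s) → 2 output row(s).
- a row (team_id=7): matches 2 b row(s) → 2 output row(s).
- a row (team_id=4): matches 1 b row(s) → 1 output row(s).
- a row (team_id=NULL): no match → kept, b columns NULL.

2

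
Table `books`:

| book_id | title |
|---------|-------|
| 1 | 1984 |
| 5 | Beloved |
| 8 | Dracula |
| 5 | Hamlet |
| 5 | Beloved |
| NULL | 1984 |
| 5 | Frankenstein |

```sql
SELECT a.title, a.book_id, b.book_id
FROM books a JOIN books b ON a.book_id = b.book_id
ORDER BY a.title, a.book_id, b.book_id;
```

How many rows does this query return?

18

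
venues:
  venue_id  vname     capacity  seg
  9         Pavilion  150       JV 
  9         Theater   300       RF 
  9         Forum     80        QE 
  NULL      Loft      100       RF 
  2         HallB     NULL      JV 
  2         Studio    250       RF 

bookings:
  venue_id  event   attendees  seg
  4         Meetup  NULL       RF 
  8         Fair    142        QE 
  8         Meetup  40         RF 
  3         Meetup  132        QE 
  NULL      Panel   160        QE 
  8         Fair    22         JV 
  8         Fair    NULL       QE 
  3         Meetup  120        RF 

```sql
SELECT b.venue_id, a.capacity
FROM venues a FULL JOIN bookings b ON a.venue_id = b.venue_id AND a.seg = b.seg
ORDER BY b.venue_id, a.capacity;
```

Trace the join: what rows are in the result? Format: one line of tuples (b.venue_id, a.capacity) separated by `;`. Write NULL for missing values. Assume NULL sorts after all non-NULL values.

FULL OUTER JOIN keeps every row from both sides; unmatched rows get NULL for the other side's columns.
Matching on a.venue_id = b.venue_id AND a.seg = b.seg. A NULL in a compared column never satisfies the condition.
Matched pairs: 0; unmatched a rows kept: 6; unmatched b rows kept: 8.

(3, NULL); (3, NULL); (4, NULL); (8, NULL); (8, NULL); (8, NULL); (8, NULL); (NULL, 80); (NULL, 100); (NULL, 150); (NULL, 250); (NULL, 300); (NULL, NULL); (NULL, NULL)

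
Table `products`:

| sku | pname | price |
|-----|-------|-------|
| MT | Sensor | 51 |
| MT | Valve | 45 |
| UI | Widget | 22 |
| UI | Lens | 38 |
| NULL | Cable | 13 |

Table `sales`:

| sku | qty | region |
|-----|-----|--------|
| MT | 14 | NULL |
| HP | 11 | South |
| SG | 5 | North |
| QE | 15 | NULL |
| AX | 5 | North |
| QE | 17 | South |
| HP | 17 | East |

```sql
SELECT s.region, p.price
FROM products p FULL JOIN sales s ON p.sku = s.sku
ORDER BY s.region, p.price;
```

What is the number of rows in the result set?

FULL OUTER JOIN keeps every row from both sides; unmatched rows get NULL for the other side's columns.
Matching on p.sku = s.sku. A NULL in a compared column never satisfies the condition.
- p row (sku=MT): matches 1 s row(s) → 1 output row(s).
- p row (sku=MT): matches 1 s row(s) → 1 output row(s).
- p row (sku=UI): no match → kept, s columns NULL.
- p row (sku=UI): no match → kept, s columns NULL.
- p row (sku=NULL): no match → kept, s columns NULL.
- 6 row(s) from s found no p partner → padded with NULL.
Total: 2 matched + 9 padded = 11 rows.

11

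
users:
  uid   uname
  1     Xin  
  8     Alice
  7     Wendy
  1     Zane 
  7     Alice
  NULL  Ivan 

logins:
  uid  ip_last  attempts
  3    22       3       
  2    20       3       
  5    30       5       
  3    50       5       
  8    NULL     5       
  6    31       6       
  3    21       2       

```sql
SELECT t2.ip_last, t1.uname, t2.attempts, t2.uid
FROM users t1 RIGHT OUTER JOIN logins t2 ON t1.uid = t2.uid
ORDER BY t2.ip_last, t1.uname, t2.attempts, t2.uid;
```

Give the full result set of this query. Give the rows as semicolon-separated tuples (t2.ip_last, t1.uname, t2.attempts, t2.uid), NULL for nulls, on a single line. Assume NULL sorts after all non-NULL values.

(20, NULL, 3, 2); (21, NULL, 2, 3); (22, NULL, 3, 3); (30, NULL, 5, 5); (31, NULL, 6, 6); (50, NULL, 5, 3); (NULL, Alice, 5, 8)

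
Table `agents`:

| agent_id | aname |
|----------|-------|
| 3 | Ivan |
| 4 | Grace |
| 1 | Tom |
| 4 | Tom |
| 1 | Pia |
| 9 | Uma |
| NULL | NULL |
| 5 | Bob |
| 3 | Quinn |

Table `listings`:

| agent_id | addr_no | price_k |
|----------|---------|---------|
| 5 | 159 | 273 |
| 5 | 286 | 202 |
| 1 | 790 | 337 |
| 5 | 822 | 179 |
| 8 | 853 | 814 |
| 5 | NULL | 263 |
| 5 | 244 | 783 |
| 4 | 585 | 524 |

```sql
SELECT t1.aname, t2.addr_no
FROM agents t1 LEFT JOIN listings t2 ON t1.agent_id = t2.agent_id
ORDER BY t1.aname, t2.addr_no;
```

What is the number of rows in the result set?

LEFT JOIN keeps every row from `agents`; unmatched rows get NULL for `listings`'s columns.
Matching on t1.agent_id = t2.agent_id. A NULL in a compared column never satisfies the condition.
- t1 row (agent_id=3): no match → kept, t2 columns NULL.
- t1 row (agent_id=4): matches 1 t2 row(s) → 1 output row(s).
- t1 row (agent_id=1): matches 1 t2 row(s) → 1 output row(s).
- t1 row (agent_id=4): matches 1 t2 row(s) → 1 output row(s).
- t1 row (agent_id=1): matches 1 t2 row(s) → 1 output row(s).
- t1 row (agent_id=9): no match → kept, t2 columns NULL.
- t1 row (agent_id=NULL): no match → kept, t2 columns NULL.
- t1 row (agent_id=5): matches 5 t2 row(s) → 5 output row(s).
- t1 row (agent_id=3): no match → kept, t2 columns NULL.
Total: 9 matched + 4 padded = 13 rows.

13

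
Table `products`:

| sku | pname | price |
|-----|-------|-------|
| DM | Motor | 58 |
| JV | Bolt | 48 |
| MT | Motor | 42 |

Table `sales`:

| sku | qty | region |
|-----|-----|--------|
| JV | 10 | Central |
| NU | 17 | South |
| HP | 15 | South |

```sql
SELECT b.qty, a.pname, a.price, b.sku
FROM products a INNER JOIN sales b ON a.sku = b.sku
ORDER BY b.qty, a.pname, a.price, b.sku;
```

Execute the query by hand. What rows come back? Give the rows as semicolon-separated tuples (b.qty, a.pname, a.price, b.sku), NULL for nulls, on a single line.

(10, Bolt, 48, JV)

INNER JOIN keeps only pairs where the ON condition holds.
Matching on a.sku = b.sku.
Matched pairs: 1.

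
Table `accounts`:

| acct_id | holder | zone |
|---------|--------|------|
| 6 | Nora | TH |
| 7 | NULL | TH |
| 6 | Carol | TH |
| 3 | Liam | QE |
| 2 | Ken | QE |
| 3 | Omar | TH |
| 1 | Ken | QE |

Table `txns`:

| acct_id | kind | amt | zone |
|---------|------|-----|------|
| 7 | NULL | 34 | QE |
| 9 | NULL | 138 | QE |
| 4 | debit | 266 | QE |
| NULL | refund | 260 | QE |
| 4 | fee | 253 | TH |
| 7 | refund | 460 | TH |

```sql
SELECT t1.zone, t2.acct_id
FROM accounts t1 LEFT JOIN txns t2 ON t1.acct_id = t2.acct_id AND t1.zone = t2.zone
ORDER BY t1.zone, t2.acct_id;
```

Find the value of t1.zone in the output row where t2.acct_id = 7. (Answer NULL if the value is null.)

LEFT JOIN keeps every row from `accounts`; unmatched rows get NULL for `txns`'s columns.
Matching on t1.acct_id = t2.acct_id AND t1.zone = t2.zone. A NULL in a compared column never satisfies the condition.
- t1 row (acct_id=6, zone=TH): no match → kept, t2 columns NULL.
- t1 row (acct_id=7, zone=TH): matches 1 t2 row(s) → 1 output row(s).
- t1 row (acct_id=6, zone=TH): no match → kept, t2 columns NULL.
- t1 row (acct_id=3, zone=QE): no match → kept, t2 columns NULL.
- t1 row (acct_id=2, zone=QE): no match → kept, t2 columns NULL.
- t1 row (acct_id=3, zone=TH): no match → kept, t2 columns NULL.
- t1 row (acct_id=1, zone=QE): no match → kept, t2 columns NULL.

TH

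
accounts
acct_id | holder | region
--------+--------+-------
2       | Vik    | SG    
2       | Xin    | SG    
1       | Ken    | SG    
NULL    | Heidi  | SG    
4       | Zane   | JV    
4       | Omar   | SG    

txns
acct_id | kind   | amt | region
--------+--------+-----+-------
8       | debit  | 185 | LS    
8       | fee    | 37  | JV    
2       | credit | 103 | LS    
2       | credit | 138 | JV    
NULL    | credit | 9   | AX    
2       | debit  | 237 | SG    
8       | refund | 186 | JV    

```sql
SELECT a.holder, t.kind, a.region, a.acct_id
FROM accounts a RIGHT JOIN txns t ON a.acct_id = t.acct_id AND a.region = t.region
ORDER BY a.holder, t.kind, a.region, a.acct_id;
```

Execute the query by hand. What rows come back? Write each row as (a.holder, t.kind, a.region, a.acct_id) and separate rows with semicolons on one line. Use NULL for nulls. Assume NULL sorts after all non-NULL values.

RIGHT JOIN keeps every row from `txns`; unmatched rows get NULL for `accounts`'s columns.
Matching on a.acct_id = t.acct_id AND a.region = t.region. A NULL in a compared column never satisfies the condition.
- acct_id=2, region=SG: 1 matching t row(s), so 1 row(s) emitted.
- acct_id=2, region=SG: 1 matching t row(s), so 1 row(s) emitted.
- acct_id=1, region=SG: no matching t row.
- acct_id=NULL, region=SG: no matching t row.
- acct_id=4, region=JV: no matching t row.
- acct_id=4, region=SG: no matching t row.
- 6 t row(s) had no a match → kept, a columns NULL.
After projecting and ordering:
a.holder | t.kind | a.region | a.acct_id
Vik | debit | SG | 2
Xin | debit | SG | 2
NULL | credit | NULL | NULL
NULL | credit | NULL | NULL
NULL | credit | NULL | NULL
NULL | debit | NULL | NULL
NULL | fee | NULL | NULL
NULL | refund | NULL | NULL

(Vik, debit, SG, 2); (Xin, debit, SG, 2); (NULL, credit, NULL, NULL); (NULL, credit, NULL, NULL); (NULL, credit, NULL, NULL); (NULL, debit, NULL, NULL); (NULL, fee, NULL, NULL); (NULL, refund, NULL, NULL)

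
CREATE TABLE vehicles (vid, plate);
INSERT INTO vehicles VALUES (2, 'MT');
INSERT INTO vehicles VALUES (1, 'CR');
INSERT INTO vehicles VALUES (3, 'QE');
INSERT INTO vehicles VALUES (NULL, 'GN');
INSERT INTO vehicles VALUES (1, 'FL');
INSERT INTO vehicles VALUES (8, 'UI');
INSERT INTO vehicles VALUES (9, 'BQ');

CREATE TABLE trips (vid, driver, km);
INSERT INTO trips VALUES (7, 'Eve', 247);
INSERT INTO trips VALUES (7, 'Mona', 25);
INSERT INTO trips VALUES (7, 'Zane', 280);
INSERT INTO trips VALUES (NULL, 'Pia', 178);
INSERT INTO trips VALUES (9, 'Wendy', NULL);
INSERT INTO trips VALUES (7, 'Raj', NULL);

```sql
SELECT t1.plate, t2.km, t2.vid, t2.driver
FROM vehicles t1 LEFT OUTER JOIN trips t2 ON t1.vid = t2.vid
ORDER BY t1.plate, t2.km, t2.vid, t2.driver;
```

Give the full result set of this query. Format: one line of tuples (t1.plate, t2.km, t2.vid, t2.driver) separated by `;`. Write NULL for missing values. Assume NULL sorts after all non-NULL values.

(BQ, NULL, 9, Wendy); (CR, NULL, NULL, NULL); (FL, NULL, NULL, NULL); (GN, NULL, NULL, NULL); (MT, NULL, NULL, NULL); (QE, NULL, NULL, NULL); (UI, NULL, NULL, NULL)

LEFT JOIN keeps every row from `vehicles`; unmatched rows get NULL for `trips`'s columns.
Matching on t1.vid = t2.vid. A NULL in a compared column never satisfies the condition.
- t1 (vid=2) has no partner → padded with NULL.
- t1 (vid=1) has no partner → padded with NULL.
- t1 (vid=3) has no partner → padded with NULL.
- t1 (vid=NULL) has no partner → padded with NULL.
- t1 (vid=1) has no partner → padded with NULL.
- t1 (vid=8) has no partner → padded with NULL.
- t1 (vid=9) pairs with 1 row(s) of t2.
After projecting and ordering:
t1.plate | t2.km | t2.vid | t2.driver
BQ | NULL | 9 | Wendy
CR | NULL | NULL | NULL
FL | NULL | NULL | NULL
GN | NULL | NULL | NULL
MT | NULL | NULL | NULL
QE | NULL | NULL | NULL
UI | NULL | NULL | NULL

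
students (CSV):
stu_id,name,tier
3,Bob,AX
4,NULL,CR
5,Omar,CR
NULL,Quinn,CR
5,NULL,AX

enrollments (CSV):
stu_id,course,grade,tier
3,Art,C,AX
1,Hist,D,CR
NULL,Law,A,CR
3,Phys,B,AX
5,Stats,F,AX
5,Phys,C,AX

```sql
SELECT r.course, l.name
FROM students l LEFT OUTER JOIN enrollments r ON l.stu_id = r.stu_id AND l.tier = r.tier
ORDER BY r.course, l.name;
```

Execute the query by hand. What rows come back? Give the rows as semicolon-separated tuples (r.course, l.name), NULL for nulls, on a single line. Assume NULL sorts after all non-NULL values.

(Art, Bob); (Phys, Bob); (Phys, NULL); (Stats, NULL); (NULL, Omar); (NULL, Quinn); (NULL, NULL)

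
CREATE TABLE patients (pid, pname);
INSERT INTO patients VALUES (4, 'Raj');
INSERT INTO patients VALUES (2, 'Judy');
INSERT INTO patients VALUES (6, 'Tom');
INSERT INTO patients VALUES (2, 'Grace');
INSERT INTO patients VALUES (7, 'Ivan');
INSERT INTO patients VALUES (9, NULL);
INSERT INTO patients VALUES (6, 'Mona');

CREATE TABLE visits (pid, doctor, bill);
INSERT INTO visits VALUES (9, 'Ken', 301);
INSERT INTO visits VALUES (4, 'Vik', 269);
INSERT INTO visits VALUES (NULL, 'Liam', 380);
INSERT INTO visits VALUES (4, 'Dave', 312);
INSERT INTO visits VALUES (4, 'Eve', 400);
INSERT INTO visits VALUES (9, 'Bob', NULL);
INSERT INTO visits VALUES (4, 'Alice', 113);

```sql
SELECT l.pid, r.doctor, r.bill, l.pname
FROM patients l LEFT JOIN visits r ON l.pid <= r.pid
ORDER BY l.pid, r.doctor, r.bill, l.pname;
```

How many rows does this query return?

LEFT JOIN keeps every row from `patients`; unmatched rows get NULL for `visits`'s columns.
Matching on l.pid <= r.pid. A NULL in a compared column never satisfies the condition.
- l (pid=4) pairs with 6 row(s) of r.
- l (pid=2) pairs with 6 row(s) of r.
- l (pid=6) pairs with 2 row(s) of r.
- l (pid=2) pairs with 6 row(s) of r.
- l (pid=7) pairs with 2 row(s) of r.
- l (pid=9) pairs with 2 row(s) of r.
- l (pid=6) pairs with 2 row(s) of r.
Total: 26 rows.

26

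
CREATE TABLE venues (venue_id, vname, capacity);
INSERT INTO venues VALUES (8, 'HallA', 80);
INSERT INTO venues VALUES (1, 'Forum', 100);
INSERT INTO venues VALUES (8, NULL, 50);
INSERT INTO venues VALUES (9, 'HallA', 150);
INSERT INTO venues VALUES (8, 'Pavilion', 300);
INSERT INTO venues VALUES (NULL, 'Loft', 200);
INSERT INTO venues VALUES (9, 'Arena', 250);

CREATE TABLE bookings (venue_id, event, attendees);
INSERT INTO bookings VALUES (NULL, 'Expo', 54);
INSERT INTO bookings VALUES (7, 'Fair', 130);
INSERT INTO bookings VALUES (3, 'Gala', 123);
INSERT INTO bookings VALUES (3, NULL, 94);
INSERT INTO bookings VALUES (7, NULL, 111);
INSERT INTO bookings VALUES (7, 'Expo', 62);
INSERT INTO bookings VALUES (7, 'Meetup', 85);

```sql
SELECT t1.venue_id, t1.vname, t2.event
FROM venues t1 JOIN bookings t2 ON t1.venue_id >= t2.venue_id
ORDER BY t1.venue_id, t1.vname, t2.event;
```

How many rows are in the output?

30

INNER JOIN keeps only pairs where the ON condition holds.
Matching on t1.venue_id >= t2.venue_id. A NULL in a compared column never satisfies the condition.
- t1[0] venue_id=8 → 6 match(es) in t2 → 6 row(s).
- t1[1] venue_id=1 → no match; dropped.
- t1[2] venue_id=8 → 6 match(es) in t2 → 6 row(s).
- t1[3] venue_id=9 → 6 match(es) in t2 → 6 row(s).
- t1[4] venue_id=8 → 6 match(es) in t2 → 6 row(s).
- t1[5] venue_id=NULL → no match; dropped.
- t1[6] venue_id=9 → 6 match(es) in t2 → 6 row(s).
Total: 30 rows.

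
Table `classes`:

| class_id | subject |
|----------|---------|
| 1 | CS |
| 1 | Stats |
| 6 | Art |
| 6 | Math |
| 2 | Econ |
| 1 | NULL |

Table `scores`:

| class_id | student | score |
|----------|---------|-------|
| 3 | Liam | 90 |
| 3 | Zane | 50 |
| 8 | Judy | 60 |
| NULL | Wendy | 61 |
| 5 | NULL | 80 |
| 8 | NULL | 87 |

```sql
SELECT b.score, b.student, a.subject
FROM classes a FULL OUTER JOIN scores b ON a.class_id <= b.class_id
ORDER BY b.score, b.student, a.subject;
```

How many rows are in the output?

25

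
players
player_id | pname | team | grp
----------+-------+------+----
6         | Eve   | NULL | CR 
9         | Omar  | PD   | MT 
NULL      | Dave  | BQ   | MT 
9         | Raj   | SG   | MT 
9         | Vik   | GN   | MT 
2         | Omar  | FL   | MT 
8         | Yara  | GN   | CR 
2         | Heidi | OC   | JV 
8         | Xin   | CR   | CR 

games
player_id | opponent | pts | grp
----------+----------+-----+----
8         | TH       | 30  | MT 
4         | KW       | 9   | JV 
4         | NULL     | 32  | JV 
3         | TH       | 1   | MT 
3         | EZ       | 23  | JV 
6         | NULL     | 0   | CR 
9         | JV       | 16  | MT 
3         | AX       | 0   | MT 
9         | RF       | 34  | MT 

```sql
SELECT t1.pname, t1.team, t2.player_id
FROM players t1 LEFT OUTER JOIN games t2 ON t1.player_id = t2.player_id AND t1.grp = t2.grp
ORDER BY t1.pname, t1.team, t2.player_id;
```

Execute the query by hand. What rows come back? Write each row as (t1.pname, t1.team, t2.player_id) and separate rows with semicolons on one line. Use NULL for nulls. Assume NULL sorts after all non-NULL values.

LEFT JOIN keeps every row from `players`; unmatched rows get NULL for `games`'s columns.
Matching on t1.player_id = t2.player_id AND t1.grp = t2.grp. A NULL in a compared column never satisfies the condition.
- t1 row (player_id=6, grp=CR): matches 1 t2 row(s) → 1 output row(s).
- t1 row (player_id=9, grp=MT): matches 2 t2 row(s) → 2 output row(s).
- t1 row (player_id=NULL, grp=MT): no match → kept, t2 columns NULL.
- t1 row (player_id=9, grp=MT): matches 2 t2 row(s) → 2 output row(s).
- t1 row (player_id=9, grp=MT): matches 2 t2 row(s) → 2 output row(s).
- t1 row (player_id=2, grp=MT): no match → kept, t2 columns NULL.
- t1 row (player_id=8, grp=CR): no match → kept, t2 columns NULL.
- t1 row (player_id=2, grp=JV): no match → kept, t2 columns NULL.
- t1 row (player_id=8, grp=CR): no match → kept, t2 columns NULL.

(Dave, BQ, NULL); (Eve, NULL, 6); (Heidi, OC, NULL); (Omar, FL, NULL); (Omar, PD, 9); (Omar, PD, 9); (Raj, SG, 9); (Raj, SG, 9); (Vik, GN, 9); (Vik, GN, 9); (Xin, CR, NULL); (Yara, GN, NULL)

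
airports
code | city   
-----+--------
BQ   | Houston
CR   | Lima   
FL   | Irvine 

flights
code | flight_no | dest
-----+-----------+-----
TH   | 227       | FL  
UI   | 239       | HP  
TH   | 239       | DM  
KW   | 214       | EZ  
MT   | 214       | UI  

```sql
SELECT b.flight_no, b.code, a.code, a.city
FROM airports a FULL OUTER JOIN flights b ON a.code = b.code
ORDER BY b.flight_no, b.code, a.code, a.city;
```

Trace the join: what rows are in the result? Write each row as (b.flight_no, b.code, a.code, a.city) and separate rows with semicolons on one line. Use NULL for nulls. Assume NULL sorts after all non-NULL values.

(214, KW, NULL, NULL); (214, MT, NULL, NULL); (227, TH, NULL, NULL); (239, TH, NULL, NULL); (239, UI, NULL, NULL); (NULL, NULL, BQ, Houston); (NULL, NULL, CR, Lima); (NULL, NULL, FL, Irvine)

FULL OUTER JOIN keeps every row from both sides; unmatched rows get NULL for the other side's columns.
Matching on a.code = b.code.
- a[0] code=BQ → no match; kept with NULLs on the b side.
- a[1] code=CR → no match; kept with NULLs on the b side.
- a[2] code=FL → no match; kept with NULLs on the b side.
- 5 b row(s) had no a match → kept, a columns NULL.
After projecting and ordering:
b.flight_no | b.code | a.code | a.city
214 | KW | NULL | NULL
214 | MT | NULL | NULL
227 | TH | NULL | NULL
239 | TH | NULL | NULL
239 | UI | NULL | NULL
NULL | NULL | BQ | Houston
NULL | NULL | CR | Lima
NULL | NULL | FL | Irvine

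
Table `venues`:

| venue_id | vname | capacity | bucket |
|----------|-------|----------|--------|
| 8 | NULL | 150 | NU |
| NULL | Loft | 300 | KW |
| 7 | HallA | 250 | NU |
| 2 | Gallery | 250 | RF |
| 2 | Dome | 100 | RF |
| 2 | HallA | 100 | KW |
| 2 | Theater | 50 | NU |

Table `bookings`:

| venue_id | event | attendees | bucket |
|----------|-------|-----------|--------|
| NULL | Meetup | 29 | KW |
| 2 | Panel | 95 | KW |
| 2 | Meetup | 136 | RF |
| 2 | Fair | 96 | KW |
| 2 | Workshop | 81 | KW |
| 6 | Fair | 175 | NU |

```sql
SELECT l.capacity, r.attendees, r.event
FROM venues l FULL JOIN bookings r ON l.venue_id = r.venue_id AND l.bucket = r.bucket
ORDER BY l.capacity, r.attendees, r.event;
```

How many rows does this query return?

11

FULL OUTER JOIN keeps every row from both sides; unmatched rows get NULL for the other side's columns.
Matching on l.venue_id = r.venue_id AND l.bucket = r.bucket. A NULL in a compared column never satisfies the condition.
Matched pairs: 5; unmatched l rows kept: 4; unmatched r rows kept: 2.
Total: 5 matched + 6 padded = 11 rows.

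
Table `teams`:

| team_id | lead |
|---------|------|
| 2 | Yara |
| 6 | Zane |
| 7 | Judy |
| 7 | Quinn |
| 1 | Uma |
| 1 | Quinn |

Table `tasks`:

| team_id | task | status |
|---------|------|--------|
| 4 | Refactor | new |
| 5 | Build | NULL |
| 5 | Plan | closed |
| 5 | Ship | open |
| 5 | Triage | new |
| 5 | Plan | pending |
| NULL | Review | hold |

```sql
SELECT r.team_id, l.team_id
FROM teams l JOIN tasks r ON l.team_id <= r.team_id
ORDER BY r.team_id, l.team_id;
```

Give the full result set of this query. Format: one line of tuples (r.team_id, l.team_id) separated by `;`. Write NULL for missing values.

INNER JOIN keeps only pairs where the ON condition holds.
Matching on l.team_id <= r.team_id. A NULL in a compared column never satisfies the condition.
- team_id=2: 6 matching r row(s), so 6 row(s) emitted.
- team_id=6: no matching r row, dropped.
- team_id=7: no matching r row, dropped.
- team_id=7: no matching r row, dropped.
- team_id=1: 6 matching r row(s), so 6 row(s) emitted.
- team_id=1: 6 matching r row(s), so 6 row(s) emitted.

(4, 1); (4, 1); (4, 2); (5, 1); (5, 1); (5, 1); (5, 1); (5, 1); (5, 1); (5, 1); (5, 1); (5, 1); (5, 1); (5, 2); (5, 2); (5, 2); (5, 2); (5, 2)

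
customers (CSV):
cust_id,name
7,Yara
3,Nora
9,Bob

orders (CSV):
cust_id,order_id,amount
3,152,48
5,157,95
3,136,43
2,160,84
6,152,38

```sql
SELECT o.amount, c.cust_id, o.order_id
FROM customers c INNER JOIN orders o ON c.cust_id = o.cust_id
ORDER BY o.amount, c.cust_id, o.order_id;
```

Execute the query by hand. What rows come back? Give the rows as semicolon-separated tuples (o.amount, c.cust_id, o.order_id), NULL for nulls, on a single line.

(43, 3, 136); (48, 3, 152)

INNER JOIN keeps only pairs where the ON condition holds.
Matching on c.cust_id = o.cust_id.
- cust_id=7: no matching o row, dropped.
- cust_id=3: 2 matching o row(s), so 2 row(s) emitted.
- cust_id=9: no matching o row, dropped.
After projecting and ordering:
o.amount | c.cust_id | o.order_id
43 | 3 | 136
48 | 3 | 152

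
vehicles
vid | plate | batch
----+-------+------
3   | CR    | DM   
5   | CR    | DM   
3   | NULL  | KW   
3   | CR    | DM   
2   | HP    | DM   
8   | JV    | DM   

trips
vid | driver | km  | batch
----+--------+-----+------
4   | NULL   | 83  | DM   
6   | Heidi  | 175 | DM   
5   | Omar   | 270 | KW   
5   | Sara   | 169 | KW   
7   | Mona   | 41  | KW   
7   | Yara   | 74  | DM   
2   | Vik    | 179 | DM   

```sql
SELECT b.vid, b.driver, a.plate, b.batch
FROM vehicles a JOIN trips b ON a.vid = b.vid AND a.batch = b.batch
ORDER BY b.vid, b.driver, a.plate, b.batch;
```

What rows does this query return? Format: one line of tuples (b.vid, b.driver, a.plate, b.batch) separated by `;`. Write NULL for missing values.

INNER JOIN keeps only pairs where the ON condition holds.
Matching on a.vid = b.vid AND a.batch = b.batch.
- a row (vid=3, batch=DM): no match → dropped.
- a row (vid=5, batch=DM): no match → dropped.
- a row (vid=3, batch=KW): no match → dropped.
- a row (vid=3, batch=DM): no match → dropped.
- a row (vid=2, batch=DM): matches 1 b row(s) → 1 output row(s).
- a row (vid=8, batch=DM): no match → dropped.
After projecting and ordering:
b.vid | b.driver | a.plate | b.batch
2 | Vik | HP | DM

(2, Vik, HP, DM)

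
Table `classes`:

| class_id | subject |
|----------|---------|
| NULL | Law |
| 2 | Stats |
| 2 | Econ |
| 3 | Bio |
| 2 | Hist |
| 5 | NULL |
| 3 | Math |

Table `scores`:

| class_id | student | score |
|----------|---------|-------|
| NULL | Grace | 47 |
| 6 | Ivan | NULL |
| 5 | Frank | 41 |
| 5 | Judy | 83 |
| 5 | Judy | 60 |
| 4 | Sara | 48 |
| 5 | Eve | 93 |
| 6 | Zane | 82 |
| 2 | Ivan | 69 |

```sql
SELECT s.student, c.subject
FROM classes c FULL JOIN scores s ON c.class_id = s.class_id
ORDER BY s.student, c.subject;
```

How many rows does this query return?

14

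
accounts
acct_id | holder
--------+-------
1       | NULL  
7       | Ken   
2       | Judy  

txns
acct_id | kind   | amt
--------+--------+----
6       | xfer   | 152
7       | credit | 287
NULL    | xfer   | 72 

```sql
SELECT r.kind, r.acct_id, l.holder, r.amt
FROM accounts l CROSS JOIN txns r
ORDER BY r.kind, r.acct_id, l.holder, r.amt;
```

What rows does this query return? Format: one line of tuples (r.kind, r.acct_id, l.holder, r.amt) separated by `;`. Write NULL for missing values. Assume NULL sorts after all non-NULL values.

(credit, 7, Judy, 287); (credit, 7, Ken, 287); (credit, 7, NULL, 287); (xfer, 6, Judy, 152); (xfer, 6, Ken, 152); (xfer, 6, NULL, 152); (xfer, NULL, Judy, 72); (xfer, NULL, Ken, 72); (xfer, NULL, NULL, 72)

CROSS JOIN pairs every row of `accounts` with every row of `txns`: 3 × 3 = 9 rows.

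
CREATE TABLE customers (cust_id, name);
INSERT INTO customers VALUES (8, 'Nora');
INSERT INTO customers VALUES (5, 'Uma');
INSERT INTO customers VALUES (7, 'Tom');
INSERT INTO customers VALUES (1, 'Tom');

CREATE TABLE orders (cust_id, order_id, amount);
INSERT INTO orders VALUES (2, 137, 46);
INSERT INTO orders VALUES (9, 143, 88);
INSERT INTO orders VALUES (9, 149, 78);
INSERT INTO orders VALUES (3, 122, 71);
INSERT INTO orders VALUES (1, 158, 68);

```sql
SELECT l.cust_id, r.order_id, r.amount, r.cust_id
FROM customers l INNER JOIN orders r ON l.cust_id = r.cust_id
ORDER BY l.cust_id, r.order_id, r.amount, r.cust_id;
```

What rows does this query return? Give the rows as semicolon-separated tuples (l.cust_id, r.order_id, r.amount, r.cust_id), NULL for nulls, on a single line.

(1, 158, 68, 1)

INNER JOIN keeps only pairs where the ON condition holds.
Matching on l.cust_id = r.cust_id.
Matched pairs: 1.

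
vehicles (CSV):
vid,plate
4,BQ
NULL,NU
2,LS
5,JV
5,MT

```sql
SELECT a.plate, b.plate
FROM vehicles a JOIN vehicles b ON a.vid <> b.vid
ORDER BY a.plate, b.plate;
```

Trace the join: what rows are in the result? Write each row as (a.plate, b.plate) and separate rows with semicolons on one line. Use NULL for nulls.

(BQ, JV); (BQ, LS); (BQ, MT); (JV, BQ); (JV, LS); (LS, BQ); (LS, JV); (LS, MT); (MT, BQ); (MT, LS)

INNER JOIN keeps only pairs where the ON condition holds.
Matching on a.vid <> b.vid. A NULL in a compared column never satisfies the condition.
- a[0] vid=4 → 3 match(es) in b → 3 row(s).
- a[1] vid=NULL → no match; dropped.
- a[2] vid=2 → 3 match(es) in b → 3 row(s).
- a[3] vid=5 → 2 match(es) in b → 2 row(s).
- a[4] vid=5 → 2 match(es) in b → 2 row(s).
After projecting and ordering:
a.plate | b.plate
BQ | JV
BQ | LS
BQ | MT
JV | BQ
JV | LS
LS | BQ
LS | JV
LS | MT
MT | BQ
MT | LS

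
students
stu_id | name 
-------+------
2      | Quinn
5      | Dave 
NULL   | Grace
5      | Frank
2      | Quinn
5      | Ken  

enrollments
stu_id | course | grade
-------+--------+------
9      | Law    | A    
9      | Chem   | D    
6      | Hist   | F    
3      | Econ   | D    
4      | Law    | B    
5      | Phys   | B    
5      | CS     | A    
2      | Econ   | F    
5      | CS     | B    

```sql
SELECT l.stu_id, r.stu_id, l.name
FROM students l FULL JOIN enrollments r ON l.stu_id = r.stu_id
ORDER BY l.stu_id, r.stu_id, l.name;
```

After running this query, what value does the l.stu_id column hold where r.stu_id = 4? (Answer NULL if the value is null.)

NULL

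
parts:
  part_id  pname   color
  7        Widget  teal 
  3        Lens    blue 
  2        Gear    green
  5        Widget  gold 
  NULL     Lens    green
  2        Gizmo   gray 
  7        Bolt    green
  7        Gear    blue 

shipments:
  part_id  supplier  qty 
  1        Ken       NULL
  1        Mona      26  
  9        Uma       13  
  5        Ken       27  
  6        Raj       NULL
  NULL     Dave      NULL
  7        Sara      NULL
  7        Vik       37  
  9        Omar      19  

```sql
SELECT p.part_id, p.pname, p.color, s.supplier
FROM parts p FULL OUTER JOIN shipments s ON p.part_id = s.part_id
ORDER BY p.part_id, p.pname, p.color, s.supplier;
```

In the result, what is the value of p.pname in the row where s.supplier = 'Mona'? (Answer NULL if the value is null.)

NULL

FULL OUTER JOIN keeps every row from both sides; unmatched rows get NULL for the other side's columns.
Matching on p.part_id = s.part_id. A NULL in a compared column never satisfies the condition.
- p row (part_id=7): matches 2 s row(s) → 2 output row(s).
- p row (part_id=3): no match → kept, s columns NULL.
- p row (part_id=2): no match → kept, s columns NULL.
- p row (part_id=5): matches 1 s row(s) → 1 output row(s).
- p row (part_id=NULL): no match → kept, s columns NULL.
- p row (part_id=2): no match → kept, s columns NULL.
- p row (part_id=7): matches 2 s row(s) → 2 output row(s).
- p row (part_id=7): matches 2 s row(s) → 2 output row(s).
- 6 row(s) from s found no p partner → padded with NULL.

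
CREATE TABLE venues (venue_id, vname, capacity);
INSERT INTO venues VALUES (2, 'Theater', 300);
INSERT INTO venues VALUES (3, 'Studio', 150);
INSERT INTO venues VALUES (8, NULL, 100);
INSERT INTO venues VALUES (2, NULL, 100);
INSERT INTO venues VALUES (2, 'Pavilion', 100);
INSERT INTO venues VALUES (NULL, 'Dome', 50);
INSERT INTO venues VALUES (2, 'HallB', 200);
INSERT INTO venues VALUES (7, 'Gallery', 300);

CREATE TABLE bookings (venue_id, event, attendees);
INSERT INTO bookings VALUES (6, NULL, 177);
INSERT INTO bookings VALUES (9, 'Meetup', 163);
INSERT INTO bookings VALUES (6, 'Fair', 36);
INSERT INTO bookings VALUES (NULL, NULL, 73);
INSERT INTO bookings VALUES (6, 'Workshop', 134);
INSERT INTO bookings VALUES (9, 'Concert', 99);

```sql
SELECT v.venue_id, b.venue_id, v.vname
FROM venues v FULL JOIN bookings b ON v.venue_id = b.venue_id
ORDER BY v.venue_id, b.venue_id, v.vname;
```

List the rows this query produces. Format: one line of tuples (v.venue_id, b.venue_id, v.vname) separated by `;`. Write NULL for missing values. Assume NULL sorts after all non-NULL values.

FULL OUTER JOIN keeps every row from both sides; unmatched rows get NULL for the other side's columns.
Matching on v.venue_id = b.venue_id. A NULL in a compared column never satisfies the condition.
Matched pairs: 0; unmatched v rows kept: 8; unmatched b rows kept: 6.

(2, NULL, HallB); (2, NULL, Pavilion); (2, NULL, Theater); (2, NULL, NULL); (3, NULL, Studio); (7, NULL, Gallery); (8, NULL, NULL); (NULL, 6, NULL); (NULL, 6, NULL); (NULL, 6, NULL); (NULL, 9, NULL); (NULL, 9, NULL); (NULL, NULL, Dome); (NULL, NULL, NULL)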